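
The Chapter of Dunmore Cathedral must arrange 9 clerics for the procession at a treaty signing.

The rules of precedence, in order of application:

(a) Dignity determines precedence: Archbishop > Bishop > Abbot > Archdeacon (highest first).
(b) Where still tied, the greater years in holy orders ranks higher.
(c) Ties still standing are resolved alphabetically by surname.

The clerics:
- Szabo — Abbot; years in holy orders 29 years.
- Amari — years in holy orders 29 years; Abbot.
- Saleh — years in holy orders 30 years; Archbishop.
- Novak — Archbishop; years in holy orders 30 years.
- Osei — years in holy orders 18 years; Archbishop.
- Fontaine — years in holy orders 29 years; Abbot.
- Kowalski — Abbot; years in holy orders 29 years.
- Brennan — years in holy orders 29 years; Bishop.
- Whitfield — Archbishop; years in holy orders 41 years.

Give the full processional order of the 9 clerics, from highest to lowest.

By dignity: Whitfield, Novak, Saleh and Osei (Archbishop); then Brennan (Bishop); then Amari, Fontaine, Kowalski and Szabo (Abbot).
Among Whitfield, Novak, Saleh and Osei, by years in holy orders (higher first): Whitfield (41 years) before Novak and Saleh (30 years) before Osei (18 years).
Among Novak and Saleh, alphabetically by surname: Novak before Saleh.
Amari, Fontaine, Kowalski and Szabo all have years in holy orders 29 years, so the next rule applies.
Among Amari, Fontaine, Kowalski and Szabo, alphabetically by surname: Amari before Fontaine before Kowalski before Szabo.
Full order: Whitfield, Novak, Saleh, Osei, Brennan, Amari, Fontaine, Kowalski, Szabo.

Whitfield, Novak, Saleh, Osei, Brennan, Amari, Fontaine, Kowalski, Szabo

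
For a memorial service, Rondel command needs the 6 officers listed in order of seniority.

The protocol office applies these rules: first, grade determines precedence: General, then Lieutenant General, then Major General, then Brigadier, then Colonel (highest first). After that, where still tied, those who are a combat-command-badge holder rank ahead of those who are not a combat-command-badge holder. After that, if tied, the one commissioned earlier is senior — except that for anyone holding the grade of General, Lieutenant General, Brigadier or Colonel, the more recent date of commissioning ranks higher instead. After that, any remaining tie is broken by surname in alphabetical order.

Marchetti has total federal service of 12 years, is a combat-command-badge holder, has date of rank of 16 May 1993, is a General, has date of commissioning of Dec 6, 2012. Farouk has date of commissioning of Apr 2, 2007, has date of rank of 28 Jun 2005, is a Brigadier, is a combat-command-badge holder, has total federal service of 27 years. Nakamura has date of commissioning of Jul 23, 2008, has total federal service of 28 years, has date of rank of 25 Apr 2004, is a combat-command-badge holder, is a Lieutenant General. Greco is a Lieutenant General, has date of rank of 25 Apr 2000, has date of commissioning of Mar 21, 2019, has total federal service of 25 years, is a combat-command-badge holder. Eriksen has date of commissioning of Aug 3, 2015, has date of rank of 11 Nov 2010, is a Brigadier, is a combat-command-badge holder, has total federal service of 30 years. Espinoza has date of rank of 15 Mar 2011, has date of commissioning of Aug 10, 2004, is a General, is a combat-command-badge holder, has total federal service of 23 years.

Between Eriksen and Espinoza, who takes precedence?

Espinoza

By grade: Marchetti and Espinoza (General); then Greco and Nakamura (Lieutenant General); then Eriksen and Farouk (Brigadier).
Marchetti and Espinoza are each a combat-command-badge holder, so the next rule applies.
Among Marchetti and Espinoza, by date of commissioning (later first) (reversed rule for this group): Marchetti (Dec 6, 2012) before Espinoza (Aug 10, 2004).
Greco and Nakamura are each a combat-command-badge holder, so the next rule applies.
Among Greco and Nakamura, by date of commissioning (later first) (reversed rule for this group): Greco (Mar 21, 2019) before Nakamura (Jul 23, 2008).
Eriksen and Farouk are each a combat-command-badge holder, so the next rule applies.
Among Eriksen and Farouk, by date of commissioning (later first) (reversed rule for this group): Eriksen (Aug 3, 2015) before Farouk (Apr 2, 2007).
So Espinoza takes precedence.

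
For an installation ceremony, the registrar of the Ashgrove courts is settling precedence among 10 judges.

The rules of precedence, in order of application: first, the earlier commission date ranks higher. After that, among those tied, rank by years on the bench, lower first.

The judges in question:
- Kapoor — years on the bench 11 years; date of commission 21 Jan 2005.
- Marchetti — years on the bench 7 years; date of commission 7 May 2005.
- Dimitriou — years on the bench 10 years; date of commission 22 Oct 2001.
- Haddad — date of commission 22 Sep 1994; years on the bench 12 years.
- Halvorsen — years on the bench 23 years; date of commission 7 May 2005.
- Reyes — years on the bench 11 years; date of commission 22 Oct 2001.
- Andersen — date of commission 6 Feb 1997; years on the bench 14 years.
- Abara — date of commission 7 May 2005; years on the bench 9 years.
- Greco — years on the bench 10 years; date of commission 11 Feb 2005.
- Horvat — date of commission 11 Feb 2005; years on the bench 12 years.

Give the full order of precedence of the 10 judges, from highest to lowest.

By date of commission (earlier first): Haddad (22 Sep 1994); then Andersen (6 Feb 1997); then Dimitriou and Reyes (both 22 Oct 2001); then Kapoor (21 Jan 2005); then Greco and Horvat (both 11 Feb 2005); then Marchetti, Abara and Halvorsen (each 7 May 2005).
Among Dimitriou and Reyes, by years on the bench (lower first): Dimitriou (10 years) before Reyes (11 years).
Among Greco and Horvat, by years on the bench (lower first): Greco (10 years) before Horvat (12 years).
Among Marchetti, Abara and Halvorsen, by years on the bench (lower first): Marchetti (7 years) before Abara (9 years) before Halvorsen (23 years).
Full order: Haddad, Andersen, Dimitriou, Reyes, Kapoor, Greco, Horvat, Marchetti, Abara, Halvorsen.

Haddad, Andersen, Dimitriou, Reyes, Kapoor, Greco, Horvat, Marchetti, Abara, Halvorsen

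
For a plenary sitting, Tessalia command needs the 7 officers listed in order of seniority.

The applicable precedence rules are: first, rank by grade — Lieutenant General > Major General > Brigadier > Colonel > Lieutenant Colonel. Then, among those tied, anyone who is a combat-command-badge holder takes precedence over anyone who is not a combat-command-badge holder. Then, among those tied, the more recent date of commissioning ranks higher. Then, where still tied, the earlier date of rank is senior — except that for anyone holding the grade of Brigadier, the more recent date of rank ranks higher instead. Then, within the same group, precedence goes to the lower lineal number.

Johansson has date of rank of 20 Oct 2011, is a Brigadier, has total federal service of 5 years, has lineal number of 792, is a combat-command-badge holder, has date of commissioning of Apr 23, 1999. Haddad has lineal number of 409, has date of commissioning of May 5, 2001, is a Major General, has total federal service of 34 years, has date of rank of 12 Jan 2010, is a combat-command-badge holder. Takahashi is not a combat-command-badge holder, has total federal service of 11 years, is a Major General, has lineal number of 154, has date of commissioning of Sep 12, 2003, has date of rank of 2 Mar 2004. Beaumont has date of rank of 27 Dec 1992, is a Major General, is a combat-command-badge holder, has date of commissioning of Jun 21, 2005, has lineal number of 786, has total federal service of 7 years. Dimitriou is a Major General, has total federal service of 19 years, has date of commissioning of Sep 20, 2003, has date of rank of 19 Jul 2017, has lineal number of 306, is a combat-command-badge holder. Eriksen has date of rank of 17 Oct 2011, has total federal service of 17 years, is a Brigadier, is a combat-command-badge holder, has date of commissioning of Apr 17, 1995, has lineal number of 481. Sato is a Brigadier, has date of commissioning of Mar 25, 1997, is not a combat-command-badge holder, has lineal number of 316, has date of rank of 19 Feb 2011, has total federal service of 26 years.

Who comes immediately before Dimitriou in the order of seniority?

By grade: Beaumont, Dimitriou, Haddad and Takahashi (Major General); then Johansson, Eriksen and Sato (Brigadier).
Among Beaumont, Dimitriou, Haddad and Takahashi, a combat-command-badge holder before not a combat-command-badge holder: Beaumont, Dimitriou and Haddad (a combat-command-badge holder) before Takahashi (not a combat-command-badge holder).
Among Beaumont, Dimitriou and Haddad, by date of commissioning (later first): Beaumont (Jun 21, 2005) before Dimitriou (Sep 20, 2003) before Haddad (May 5, 2001).
Among Johansson, Eriksen and Sato, a combat-command-badge holder before not a combat-command-badge holder: Johansson and Eriksen (a combat-command-badge holder) before Sato (not a combat-command-badge holder).
Among Johansson and Eriksen, by date of commissioning (later first): Johansson (Apr 23, 1999) before Eriksen (Apr 17, 1995).
Order: Beaumont, Dimitriou, Haddad, Takahashi, Johansson, Eriksen, Sato.

Beaumont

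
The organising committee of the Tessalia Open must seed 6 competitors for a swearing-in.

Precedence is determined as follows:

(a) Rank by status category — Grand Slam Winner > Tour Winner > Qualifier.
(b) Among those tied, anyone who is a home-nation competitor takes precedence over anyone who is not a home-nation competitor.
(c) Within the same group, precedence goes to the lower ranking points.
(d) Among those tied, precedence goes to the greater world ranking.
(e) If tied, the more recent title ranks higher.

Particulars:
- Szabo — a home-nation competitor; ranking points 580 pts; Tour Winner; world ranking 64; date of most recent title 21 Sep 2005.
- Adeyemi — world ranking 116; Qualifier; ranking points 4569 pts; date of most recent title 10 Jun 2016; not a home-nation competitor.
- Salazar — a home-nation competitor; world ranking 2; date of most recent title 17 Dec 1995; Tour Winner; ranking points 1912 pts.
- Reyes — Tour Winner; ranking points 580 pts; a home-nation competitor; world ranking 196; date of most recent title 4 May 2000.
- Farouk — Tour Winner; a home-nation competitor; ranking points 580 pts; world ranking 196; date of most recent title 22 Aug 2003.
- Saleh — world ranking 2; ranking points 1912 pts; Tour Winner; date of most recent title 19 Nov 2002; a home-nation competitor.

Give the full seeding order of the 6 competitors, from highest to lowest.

By status category: Farouk, Reyes, Szabo, Saleh and Salazar (Tour Winner); then Adeyemi (Qualifier).
Farouk, Reyes, Szabo, Saleh and Salazar are each a home-nation competitor, so the next rule applies.
Among Farouk, Reyes, Szabo, Saleh and Salazar, by ranking points (lower first): Farouk, Reyes and Szabo (580 pts) before Saleh and Salazar (1912 pts).
Among Farouk, Reyes and Szabo, by world ranking (higher first): Farouk and Reyes (196) before Szabo (64).
Among Farouk and Reyes, by date of most recent title (later first): Farouk (22 Aug 2003) before Reyes (4 May 2000).
Saleh and Salazar both have world ranking 2, so the next rule applies.
Among Saleh and Salazar, by date of most recent title (later first): Saleh (19 Nov 2002) before Salazar (17 Dec 1995).
Full order: Farouk, Reyes, Szabo, Saleh, Salazar, Adeyemi.

Farouk, Reyes, Szabo, Saleh, Salazar, Adeyemi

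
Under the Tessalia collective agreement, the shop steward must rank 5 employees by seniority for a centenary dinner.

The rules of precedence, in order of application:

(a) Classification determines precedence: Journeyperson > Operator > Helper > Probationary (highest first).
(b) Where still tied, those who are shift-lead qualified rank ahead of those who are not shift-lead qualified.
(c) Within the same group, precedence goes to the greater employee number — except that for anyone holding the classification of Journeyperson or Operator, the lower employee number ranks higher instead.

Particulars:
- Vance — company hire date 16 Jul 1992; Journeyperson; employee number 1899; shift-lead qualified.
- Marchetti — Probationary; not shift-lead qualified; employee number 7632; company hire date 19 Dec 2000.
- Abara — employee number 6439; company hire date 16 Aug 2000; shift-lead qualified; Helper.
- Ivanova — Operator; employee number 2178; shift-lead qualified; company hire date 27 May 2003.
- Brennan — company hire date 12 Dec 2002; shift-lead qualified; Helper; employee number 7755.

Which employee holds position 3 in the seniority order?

By classification: Vance (Journeyperson); then Ivanova (Operator); then Brennan and Abara (Helper); then Marchetti (Probationary).
Brennan and Abara are each shift-lead qualified, so the next rule applies.
Among Brennan and Abara, by employee number (higher first): Brennan (7755) before Abara (6439).
Order: Vance, Ivanova, Brennan, Abara, Marchetti.

Brennan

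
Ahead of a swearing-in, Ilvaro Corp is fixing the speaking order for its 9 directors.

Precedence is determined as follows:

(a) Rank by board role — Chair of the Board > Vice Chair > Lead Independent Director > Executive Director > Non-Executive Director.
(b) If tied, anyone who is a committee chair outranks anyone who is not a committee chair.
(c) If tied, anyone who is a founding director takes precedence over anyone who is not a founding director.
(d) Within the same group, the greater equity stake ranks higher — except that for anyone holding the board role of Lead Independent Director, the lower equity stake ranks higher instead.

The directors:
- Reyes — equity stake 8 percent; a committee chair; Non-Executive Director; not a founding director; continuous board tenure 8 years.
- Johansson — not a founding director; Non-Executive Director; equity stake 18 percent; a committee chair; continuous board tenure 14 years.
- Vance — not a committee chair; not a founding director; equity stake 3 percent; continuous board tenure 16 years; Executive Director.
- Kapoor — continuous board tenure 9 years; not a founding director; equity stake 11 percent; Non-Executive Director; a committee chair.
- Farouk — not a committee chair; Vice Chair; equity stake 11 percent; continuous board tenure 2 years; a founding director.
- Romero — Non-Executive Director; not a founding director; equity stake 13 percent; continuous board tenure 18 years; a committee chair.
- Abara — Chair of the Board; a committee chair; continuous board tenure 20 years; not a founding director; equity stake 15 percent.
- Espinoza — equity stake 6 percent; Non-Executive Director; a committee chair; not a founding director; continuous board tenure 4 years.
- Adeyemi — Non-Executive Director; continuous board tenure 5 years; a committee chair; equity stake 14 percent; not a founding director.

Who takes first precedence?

By board role: Abara (Chair of the Board); then Farouk (Vice Chair); then Vance (Executive Director); then Johansson, Adeyemi, Romero, Kapoor, Reyes and Espinoza (Non-Executive Director).
Johansson, Adeyemi, Romero, Kapoor, Reyes and Espinoza are each a committee chair, so the next rule applies.
Johansson, Adeyemi, Romero, Kapoor, Reyes and Espinoza are each not a founding director, so the next rule applies.
Among Johansson, Adeyemi, Romero, Kapoor, Reyes and Espinoza, by equity stake (higher first): Johansson (18 percent) before Adeyemi (14 percent) before Romero (13 percent) before Kapoor (11 percent) before Reyes (8 percent) before Espinoza (6 percent).
Order: Abara, Farouk, Vance, Johansson, Adeyemi, Romero, Kapoor, Reyes, Espinoza.

Abara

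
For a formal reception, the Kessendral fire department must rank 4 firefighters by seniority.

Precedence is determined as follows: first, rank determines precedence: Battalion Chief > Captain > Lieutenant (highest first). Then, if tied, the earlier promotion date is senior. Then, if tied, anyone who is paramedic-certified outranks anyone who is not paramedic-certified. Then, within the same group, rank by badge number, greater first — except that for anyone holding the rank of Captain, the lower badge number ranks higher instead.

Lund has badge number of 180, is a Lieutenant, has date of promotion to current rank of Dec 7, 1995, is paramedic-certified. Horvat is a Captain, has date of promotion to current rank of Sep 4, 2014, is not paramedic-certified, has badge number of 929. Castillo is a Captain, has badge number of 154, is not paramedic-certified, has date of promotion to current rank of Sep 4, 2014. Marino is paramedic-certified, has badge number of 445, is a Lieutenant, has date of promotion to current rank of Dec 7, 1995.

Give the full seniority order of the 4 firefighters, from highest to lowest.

Castillo, Horvat, Marino, Lund

By rank: Castillo and Horvat (Captain); then Marino and Lund (Lieutenant).
Castillo and Horvat both have date of promotion to current rank Sep 4, 2014, so the next rule applies.
Castillo and Horvat are each not paramedic-certified, so the next rule applies.
Among Castillo and Horvat, by badge number (lower first) (reversed rule for this group): Castillo (154) before Horvat (929).
Marino and Lund both have date of promotion to current rank Dec 7, 1995, so the next rule applies.
Marino and Lund are each paramedic-certified, so the next rule applies.
Among Marino and Lund, by badge number (higher first): Marino (445) before Lund (180).
Full order: Castillo, Horvat, Marino, Lund.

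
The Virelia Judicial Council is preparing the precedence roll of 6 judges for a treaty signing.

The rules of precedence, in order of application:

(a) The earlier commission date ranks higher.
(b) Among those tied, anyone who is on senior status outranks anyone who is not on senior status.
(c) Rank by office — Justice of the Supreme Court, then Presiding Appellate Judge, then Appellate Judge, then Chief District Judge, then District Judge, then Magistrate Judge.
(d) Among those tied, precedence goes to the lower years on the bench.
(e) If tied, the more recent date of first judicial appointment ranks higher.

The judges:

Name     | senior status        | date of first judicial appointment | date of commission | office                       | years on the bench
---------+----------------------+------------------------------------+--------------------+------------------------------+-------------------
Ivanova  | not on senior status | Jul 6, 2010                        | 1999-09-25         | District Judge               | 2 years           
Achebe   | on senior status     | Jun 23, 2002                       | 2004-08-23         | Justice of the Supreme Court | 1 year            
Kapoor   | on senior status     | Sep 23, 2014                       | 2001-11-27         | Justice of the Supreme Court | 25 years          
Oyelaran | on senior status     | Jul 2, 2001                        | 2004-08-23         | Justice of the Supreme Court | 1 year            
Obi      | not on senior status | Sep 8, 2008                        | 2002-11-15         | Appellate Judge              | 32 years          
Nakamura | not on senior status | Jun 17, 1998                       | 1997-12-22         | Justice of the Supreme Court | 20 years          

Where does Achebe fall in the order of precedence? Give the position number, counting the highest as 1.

By date of commission (earlier first): Nakamura (1997-12-22); then Ivanova (1999-09-25); then Kapoor (2001-11-27); then Obi (2002-11-15); then Achebe and Oyelaran (both 2004-08-23).
Achebe and Oyelaran are each on senior status, so the next rule applies.
Achebe and Oyelaran are each Justice of the Supreme Court, so the next rule applies.
Achebe and Oyelaran both have years on the bench 1 year, so the next rule applies.
Among Achebe and Oyelaran, by date of first judicial appointment (later first): Achebe (Jun 23, 2002) before Oyelaran (Jul 2, 2001).
Order: Nakamura, Ivanova, Kapoor, Obi, Achebe, Oyelaran. So position 5.

5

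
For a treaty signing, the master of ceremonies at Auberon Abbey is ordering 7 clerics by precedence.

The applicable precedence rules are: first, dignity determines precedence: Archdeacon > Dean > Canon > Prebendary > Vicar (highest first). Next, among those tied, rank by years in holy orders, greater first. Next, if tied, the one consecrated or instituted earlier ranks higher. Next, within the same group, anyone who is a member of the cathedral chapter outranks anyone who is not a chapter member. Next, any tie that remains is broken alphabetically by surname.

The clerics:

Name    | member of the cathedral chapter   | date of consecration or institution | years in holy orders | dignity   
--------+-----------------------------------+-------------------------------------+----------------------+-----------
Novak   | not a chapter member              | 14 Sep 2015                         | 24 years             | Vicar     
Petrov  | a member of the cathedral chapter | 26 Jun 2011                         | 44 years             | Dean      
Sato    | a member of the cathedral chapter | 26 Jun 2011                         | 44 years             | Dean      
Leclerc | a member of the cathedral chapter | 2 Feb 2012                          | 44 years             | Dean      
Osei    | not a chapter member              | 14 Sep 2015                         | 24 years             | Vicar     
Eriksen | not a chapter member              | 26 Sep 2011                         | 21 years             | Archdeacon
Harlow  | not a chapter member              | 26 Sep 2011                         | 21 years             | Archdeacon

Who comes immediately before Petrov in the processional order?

Harlow

By dignity: Eriksen and Harlow (Archdeacon); then Petrov, Sato and Leclerc (Dean); then Novak and Osei (Vicar).
Eriksen and Harlow both have years in holy orders 21 years, so the next rule applies.
Eriksen and Harlow both have date of consecration or institution 26 Sep 2011, so the next rule applies.
Eriksen and Harlow are each not a chapter member, so the next rule applies.
Among Eriksen and Harlow, alphabetically by surname: Eriksen before Harlow.
Petrov, Sato and Leclerc all have years in holy orders 44 years, so the next rule applies.
Among Petrov, Sato and Leclerc, by date of consecration or institution (earlier first): Petrov and Sato (26 Jun 2011) before Leclerc (2 Feb 2012).
Petrov and Sato are each a member of the cathedral chapter, so the next rule applies.
Among Petrov and Sato, alphabetically by surname: Petrov before Sato.
Novak and Osei both have years in holy orders 24 years, so the next rule applies.
Novak and Osei both have date of consecration or institution 14 Sep 2015, so the next rule applies.
Novak and Osei are each not a chapter member, so the next rule applies.
Among Novak and Osei, alphabetically by surname: Novak before Osei.
Order: Eriksen, Harlow, Petrov, Sato, Leclerc, Novak, Osei.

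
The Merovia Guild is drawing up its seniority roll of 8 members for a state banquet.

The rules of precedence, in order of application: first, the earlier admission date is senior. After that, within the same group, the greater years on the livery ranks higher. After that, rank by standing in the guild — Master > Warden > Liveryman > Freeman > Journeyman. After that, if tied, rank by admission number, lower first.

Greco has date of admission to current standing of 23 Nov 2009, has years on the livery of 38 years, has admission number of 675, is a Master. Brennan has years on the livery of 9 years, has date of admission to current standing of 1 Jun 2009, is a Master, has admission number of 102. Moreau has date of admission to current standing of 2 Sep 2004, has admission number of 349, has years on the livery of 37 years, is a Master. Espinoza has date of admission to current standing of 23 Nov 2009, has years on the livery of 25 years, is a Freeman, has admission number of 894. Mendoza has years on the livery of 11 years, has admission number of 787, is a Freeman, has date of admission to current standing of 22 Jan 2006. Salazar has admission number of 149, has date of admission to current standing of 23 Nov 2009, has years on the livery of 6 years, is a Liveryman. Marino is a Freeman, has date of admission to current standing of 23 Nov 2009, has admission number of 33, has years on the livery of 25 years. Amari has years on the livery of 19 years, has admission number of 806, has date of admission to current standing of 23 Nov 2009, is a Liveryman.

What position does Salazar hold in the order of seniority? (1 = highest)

By date of admission to current standing (earlier first): Moreau (2 Sep 2004); then Mendoza (22 Jan 2006); then Brennan (1 Jun 2009); then Greco, Marino, Espinoza, Amari and Salazar (each 23 Nov 2009).
Among Greco, Marino, Espinoza, Amari and Salazar, by years on the livery (higher first): Greco (38 years) before Marino and Espinoza (25 years) before Amari (19 years) before Salazar (6 years).
Marino and Espinoza are each Freeman, so the next rule applies.
Among Marino and Espinoza, by admission number (lower first): Marino (33) before Espinoza (894).
Order: Moreau, Mendoza, Brennan, Greco, Marino, Espinoza, Amari, Salazar. So position 8.

8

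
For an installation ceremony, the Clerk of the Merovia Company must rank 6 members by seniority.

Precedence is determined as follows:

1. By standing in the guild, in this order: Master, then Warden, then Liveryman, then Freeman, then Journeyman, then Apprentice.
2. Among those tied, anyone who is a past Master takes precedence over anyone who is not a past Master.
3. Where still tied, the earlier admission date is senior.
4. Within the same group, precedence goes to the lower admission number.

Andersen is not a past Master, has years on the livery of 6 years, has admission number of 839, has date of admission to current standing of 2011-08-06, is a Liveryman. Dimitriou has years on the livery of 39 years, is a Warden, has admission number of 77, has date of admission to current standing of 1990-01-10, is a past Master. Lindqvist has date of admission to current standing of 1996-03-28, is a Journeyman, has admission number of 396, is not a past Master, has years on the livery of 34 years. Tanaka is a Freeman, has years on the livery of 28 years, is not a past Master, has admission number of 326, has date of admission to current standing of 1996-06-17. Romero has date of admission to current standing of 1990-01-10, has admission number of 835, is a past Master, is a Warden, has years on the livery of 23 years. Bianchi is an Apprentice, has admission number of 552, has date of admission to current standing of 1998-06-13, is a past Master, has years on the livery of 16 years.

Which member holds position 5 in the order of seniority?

Lindqvist

By standing in the guild: Dimitriou and Romero (Warden); then Andersen (Liveryman); then Tanaka (Freeman); then Lindqvist (Journeyman); then Bianchi (Apprentice).
Dimitriou and Romero are each a past Master, so the next rule applies.
Dimitriou and Romero both have date of admission to current standing 1990-01-10, so the next rule applies.
Among Dimitriou and Romero, by admission number (lower first): Dimitriou (77) before Romero (835).
Order: Dimitriou, Romero, Andersen, Tanaka, Lindqvist, Bianchi.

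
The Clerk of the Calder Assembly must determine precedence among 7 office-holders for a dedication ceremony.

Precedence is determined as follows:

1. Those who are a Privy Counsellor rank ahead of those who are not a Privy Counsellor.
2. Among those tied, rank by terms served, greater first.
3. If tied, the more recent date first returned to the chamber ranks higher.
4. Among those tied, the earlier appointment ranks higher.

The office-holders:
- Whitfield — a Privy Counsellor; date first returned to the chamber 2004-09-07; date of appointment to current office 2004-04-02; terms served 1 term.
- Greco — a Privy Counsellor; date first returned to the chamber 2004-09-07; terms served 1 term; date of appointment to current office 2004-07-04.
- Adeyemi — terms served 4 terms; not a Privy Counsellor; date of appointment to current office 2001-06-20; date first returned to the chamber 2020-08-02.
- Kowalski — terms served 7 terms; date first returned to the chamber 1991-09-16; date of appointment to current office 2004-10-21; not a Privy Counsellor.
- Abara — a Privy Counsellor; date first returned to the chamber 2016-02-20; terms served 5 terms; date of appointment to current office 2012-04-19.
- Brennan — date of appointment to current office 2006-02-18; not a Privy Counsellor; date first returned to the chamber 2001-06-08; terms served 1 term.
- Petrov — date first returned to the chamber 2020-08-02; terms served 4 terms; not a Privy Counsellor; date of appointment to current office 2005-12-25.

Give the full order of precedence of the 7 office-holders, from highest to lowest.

Abara, Whitfield, Greco, Kowalski, Adeyemi, Petrov, Brennan

By the first rule: Abara, Whitfield and Greco (each a Privy Counsellor); then Kowalski, Adeyemi, Petrov and Brennan (each not a Privy Counsellor).
Among Abara, Whitfield and Greco, by terms served (higher first): Abara (5 terms) before Whitfield and Greco (1 term).
Whitfield and Greco both have date first returned to the chamber 2004-09-07, so the next rule applies.
Among Whitfield and Greco, by date of appointment to current office (earlier first): Whitfield (2004-04-02) before Greco (2004-07-04).
Among Kowalski, Adeyemi, Petrov and Brennan, by terms served (higher first): Kowalski (7 terms) before Adeyemi and Petrov (4 terms) before Brennan (1 term).
Adeyemi and Petrov both have date first returned to the chamber 2020-08-02, so the next rule applies.
Among Adeyemi and Petrov, by date of appointment to current office (earlier first): Adeyemi (2001-06-20) before Petrov (2005-12-25).
Full order: Abara, Whitfield, Greco, Kowalski, Adeyemi, Petrov, Brennan.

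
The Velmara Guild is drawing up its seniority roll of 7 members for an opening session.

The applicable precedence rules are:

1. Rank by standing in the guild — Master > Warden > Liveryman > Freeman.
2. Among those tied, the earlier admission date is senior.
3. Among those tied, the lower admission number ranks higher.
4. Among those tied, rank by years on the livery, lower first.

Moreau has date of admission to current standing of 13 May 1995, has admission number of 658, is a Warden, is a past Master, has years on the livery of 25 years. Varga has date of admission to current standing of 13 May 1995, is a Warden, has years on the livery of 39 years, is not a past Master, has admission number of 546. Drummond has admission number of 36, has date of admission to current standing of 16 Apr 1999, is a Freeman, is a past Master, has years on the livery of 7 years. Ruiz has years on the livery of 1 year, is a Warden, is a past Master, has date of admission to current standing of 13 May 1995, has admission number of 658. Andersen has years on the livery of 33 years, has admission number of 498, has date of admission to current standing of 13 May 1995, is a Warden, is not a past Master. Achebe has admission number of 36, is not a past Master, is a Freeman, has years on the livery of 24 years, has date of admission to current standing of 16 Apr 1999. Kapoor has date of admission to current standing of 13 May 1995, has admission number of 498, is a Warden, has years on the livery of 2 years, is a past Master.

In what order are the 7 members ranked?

Kapoor, Andersen, Varga, Ruiz, Moreau, Drummond, Achebe

By standing in the guild: Kapoor, Andersen, Varga, Ruiz and Moreau (Warden); then Drummond and Achebe (Freeman).
Kapoor, Andersen, Varga, Ruiz and Moreau all have date of admission to current standing 13 May 1995, so the next rule applies.
Among Kapoor, Andersen, Varga, Ruiz and Moreau, by admission number (lower first): Kapoor and Andersen (498) before Varga (546) before Ruiz and Moreau (658).
Among Kapoor and Andersen, by years on the livery (lower first): Kapoor (2 years) before Andersen (33 years).
Among Ruiz and Moreau, by years on the livery (lower first): Ruiz (1 year) before Moreau (25 years).
Drummond and Achebe both have date of admission to current standing 16 Apr 1999, so the next rule applies.
Drummond and Achebe both have admission number 36, so the next rule applies.
Among Drummond and Achebe, by years on the livery (lower first): Drummond (7 years) before Achebe (24 years).
Full order: Kapoor, Andersen, Varga, Ruiz, Moreau, Drummond, Achebe.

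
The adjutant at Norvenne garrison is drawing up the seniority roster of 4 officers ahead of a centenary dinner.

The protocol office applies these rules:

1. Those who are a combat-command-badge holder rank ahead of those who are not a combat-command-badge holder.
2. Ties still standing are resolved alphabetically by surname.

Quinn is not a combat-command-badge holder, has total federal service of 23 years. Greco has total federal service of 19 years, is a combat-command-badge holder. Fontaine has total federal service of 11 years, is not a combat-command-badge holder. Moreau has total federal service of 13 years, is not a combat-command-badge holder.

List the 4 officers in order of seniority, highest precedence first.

Greco, Fontaine, Moreau, Quinn

By the first rule: Greco (a combat-command-badge holder); then Fontaine, Moreau and Quinn (each not a combat-command-badge holder).
Among Fontaine, Moreau and Quinn, alphabetically by surname: Fontaine before Moreau before Quinn.
Full order: Greco, Fontaine, Moreau, Quinn.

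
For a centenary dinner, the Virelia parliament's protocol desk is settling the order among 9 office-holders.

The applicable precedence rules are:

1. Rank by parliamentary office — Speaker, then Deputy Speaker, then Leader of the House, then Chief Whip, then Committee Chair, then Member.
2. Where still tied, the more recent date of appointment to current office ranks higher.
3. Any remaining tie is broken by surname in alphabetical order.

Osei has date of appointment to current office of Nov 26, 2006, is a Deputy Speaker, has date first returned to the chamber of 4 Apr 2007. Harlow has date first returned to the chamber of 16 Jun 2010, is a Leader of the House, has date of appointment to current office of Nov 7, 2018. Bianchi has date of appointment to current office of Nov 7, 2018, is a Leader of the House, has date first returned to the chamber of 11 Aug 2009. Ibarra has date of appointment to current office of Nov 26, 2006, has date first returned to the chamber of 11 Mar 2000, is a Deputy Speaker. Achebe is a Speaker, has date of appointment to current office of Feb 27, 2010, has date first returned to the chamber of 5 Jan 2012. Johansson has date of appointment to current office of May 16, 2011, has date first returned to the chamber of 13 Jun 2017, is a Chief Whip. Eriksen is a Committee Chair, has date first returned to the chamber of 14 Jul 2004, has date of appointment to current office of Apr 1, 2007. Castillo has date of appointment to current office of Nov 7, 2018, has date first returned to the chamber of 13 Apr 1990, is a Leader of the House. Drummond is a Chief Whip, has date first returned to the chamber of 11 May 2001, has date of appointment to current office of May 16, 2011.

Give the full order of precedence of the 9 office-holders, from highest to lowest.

By parliamentary office: Achebe (Speaker); then Ibarra and Osei (Deputy Speaker); then Bianchi, Castillo and Harlow (Leader of the House); then Drummond and Johansson (Chief Whip); then Eriksen (Committee Chair).
Ibarra and Osei both have date of appointment to current office Nov 26, 2006, so the next rule applies.
Among Ibarra and Osei, alphabetically by surname: Ibarra before Osei.
Bianchi, Castillo and Harlow all have date of appointment to current office Nov 7, 2018, so the next rule applies.
Among Bianchi, Castillo and Harlow, alphabetically by surname: Bianchi before Castillo before Harlow.
Drummond and Johansson both have date of appointment to current office May 16, 2011, so the next rule applies.
Among Drummond and Johansson, alphabetically by surname: Drummond before Johansson.
Full order: Achebe, Ibarra, Osei, Bianchi, Castillo, Harlow, Drummond, Johansson, Eriksen.

Achebe, Ibarra, Osei, Bianchi, Castillo, Harlow, Drummond, Johansson, Eriksen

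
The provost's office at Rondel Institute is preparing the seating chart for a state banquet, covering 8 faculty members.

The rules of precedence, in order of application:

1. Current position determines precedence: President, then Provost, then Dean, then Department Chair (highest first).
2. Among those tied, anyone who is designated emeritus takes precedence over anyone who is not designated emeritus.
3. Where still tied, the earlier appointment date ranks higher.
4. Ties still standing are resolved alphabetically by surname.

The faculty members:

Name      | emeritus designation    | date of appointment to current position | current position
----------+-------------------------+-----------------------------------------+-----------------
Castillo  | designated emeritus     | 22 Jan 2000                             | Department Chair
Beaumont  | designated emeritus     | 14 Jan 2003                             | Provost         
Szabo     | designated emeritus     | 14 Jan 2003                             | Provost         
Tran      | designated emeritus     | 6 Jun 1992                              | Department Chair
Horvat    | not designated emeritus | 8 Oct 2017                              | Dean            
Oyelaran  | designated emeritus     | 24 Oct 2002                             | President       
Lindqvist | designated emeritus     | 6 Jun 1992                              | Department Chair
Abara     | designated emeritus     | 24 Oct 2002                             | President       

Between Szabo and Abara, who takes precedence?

By current position: Abara and Oyelaran (President); then Beaumont and Szabo (Provost); then Horvat (Dean); then Lindqvist, Tran and Castillo (Department Chair).
Abara and Oyelaran are each designated emeritus, so the next rule applies.
Abara and Oyelaran both have date of appointment to current position 24 Oct 2002, so the next rule applies.
Among Abara and Oyelaran, alphabetically by surname: Abara before Oyelaran.
Beaumont and Szabo are each designated emeritus, so the next rule applies.
Beaumont and Szabo both have date of appointment to current position 14 Jan 2003, so the next rule applies.
Among Beaumont and Szabo, alphabetically by surname: Beaumont before Szabo.
Lindqvist, Tran and Castillo are each designated emeritus, so the next rule applies.
Among Lindqvist, Tran and Castillo, by date of appointment to current position (earlier first): Lindqvist and Tran (6 Jun 1992) before Castillo (22 Jan 2000).
Among Lindqvist and Tran, alphabetically by surname: Lindqvist before Tran.
So Abara takes precedence.

Abara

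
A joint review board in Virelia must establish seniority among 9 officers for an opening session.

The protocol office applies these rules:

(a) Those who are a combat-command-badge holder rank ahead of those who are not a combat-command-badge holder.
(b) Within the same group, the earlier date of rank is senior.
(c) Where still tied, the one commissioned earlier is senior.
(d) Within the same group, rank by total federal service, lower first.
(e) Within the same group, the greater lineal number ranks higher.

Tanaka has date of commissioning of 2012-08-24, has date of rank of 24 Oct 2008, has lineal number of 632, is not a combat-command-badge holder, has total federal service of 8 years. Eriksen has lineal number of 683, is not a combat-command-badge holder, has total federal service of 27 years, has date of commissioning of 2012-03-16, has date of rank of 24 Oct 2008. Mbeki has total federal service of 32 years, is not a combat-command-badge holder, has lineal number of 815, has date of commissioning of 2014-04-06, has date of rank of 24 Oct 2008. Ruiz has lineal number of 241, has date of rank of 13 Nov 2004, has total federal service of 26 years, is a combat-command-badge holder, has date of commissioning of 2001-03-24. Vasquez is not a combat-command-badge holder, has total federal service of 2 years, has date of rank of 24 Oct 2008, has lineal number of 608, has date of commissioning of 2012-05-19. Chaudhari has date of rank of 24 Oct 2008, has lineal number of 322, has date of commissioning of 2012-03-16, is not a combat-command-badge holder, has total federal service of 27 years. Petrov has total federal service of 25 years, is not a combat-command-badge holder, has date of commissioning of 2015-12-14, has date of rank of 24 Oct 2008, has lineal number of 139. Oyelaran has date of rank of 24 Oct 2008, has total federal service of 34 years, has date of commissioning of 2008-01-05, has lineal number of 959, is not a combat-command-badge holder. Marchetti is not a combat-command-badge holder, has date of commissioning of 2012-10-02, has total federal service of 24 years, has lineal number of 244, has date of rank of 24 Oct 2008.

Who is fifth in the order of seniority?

By the first rule: Ruiz (a combat-command-badge holder); then Oyelaran, Eriksen, Chaudhari, Vasquez, Tanaka, Marchetti, Mbeki and Petrov (each not a combat-command-badge holder).
Oyelaran, Eriksen, Chaudhari, Vasquez, Tanaka, Marchetti, Mbeki and Petrov all have date of rank 24 Oct 2008, so the next rule applies.
Among Oyelaran, Eriksen, Chaudhari, Vasquez, Tanaka, Marchetti, Mbeki and Petrov, by date of commissioning (earlier first): Oyelaran (2008-01-05) before Eriksen and Chaudhari (2012-03-16) before Vasquez (2012-05-19) before Tanaka (2012-08-24) before Marchetti (2012-10-02) before Mbeki (2014-04-06) before Petrov (2015-12-14).
Eriksen and Chaudhari both have total federal service 27 years, so the next rule applies.
Among Eriksen and Chaudhari, by lineal number (higher first): Eriksen (683) before Chaudhari (322).
Order: Ruiz, Oyelaran, Eriksen, Chaudhari, Vasquez, Tanaka, Marchetti, Mbeki, Petrov.

Vasquez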